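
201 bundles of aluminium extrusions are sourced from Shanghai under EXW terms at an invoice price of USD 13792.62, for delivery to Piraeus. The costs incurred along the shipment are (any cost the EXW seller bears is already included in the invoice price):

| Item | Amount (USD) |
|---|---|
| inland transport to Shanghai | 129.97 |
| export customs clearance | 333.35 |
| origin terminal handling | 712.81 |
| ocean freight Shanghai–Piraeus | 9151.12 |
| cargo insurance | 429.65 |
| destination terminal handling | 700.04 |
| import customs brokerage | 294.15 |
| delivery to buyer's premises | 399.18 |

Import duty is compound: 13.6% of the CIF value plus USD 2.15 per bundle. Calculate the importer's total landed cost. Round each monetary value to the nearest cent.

EXW: the seller makes goods available at their premises; the buyer bears all onward costs.
CIF value = EXW price + inland to port + export clearance + origin terminal + freight + insurance = 13792.62 + 129.97 + 333.35 + 712.81 + 9151.12 + 429.65 = 24549.52
Ad valorem component: 24549.52 × 13.6% = 3338.73
Specific component: 201 × 2.15 = 432.15
Import duty = 3338.73 + 432.15 = 3770.88
Buyer bears: inland to port 129.97 + export clearance 333.35 + origin terminal 712.81 + freight 9151.12 + insurance 429.65 + destination terminal 700.04 + brokerage 294.15 + delivery 399.18 + duty 3770.88 = 15921.15
Landed cost = invoice 13792.62 + 15921.15 = 29713.77

Total landed cost: USD 29713.77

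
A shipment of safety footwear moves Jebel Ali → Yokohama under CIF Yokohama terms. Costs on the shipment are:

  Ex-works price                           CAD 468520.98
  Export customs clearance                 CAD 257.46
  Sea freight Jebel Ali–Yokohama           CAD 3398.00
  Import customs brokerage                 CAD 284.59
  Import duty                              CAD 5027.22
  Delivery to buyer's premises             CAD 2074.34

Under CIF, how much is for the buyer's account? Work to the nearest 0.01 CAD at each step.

Buyer's account: CAD 7386.15

CIF: the seller pays costs through ocean freight and marine insurance to the destination port.
Seller's account: goods 468520.98 + export clearance 257.46 + freight 3398.00 = 472176.44
Buyer's account: brokerage 284.59 + duty 5027.22 + delivery 2074.34 = 7386.15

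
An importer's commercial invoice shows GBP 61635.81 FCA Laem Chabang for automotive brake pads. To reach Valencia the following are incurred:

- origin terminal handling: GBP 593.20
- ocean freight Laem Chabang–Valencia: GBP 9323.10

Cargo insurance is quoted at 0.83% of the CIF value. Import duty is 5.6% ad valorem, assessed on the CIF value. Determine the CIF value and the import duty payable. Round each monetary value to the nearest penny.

CIF value: GBP 72150.96; import duty: GBP 4040.45

Let C be the CIF value. C = FCA price + pre-shipment costs + freight + 0.83% × C
C − 0.83% × C = 61635.81 + 593.20 + 9323.10
0.9917 × C = 71552.11
C = 71552.11 / 0.9917 = 72150.96
Insurance premium = 0.83% × 72150.96 = 598.85
Import duty = 72150.96 × 5.6% = 4040.45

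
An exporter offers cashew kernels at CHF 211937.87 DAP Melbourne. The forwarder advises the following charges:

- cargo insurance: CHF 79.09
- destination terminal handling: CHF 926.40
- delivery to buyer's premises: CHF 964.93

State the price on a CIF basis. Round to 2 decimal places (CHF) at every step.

CIF price: CHF 210046.54

Not relevant to the conversion: insurance — on the seller under both DAP and CIF; already in the DAP price and stays in the CIF price.
From DAP to CIF, the seller no longer bears: destination terminal, delivery.
CIF price = 211937.87 − 926.40 − 964.93 = 210046.54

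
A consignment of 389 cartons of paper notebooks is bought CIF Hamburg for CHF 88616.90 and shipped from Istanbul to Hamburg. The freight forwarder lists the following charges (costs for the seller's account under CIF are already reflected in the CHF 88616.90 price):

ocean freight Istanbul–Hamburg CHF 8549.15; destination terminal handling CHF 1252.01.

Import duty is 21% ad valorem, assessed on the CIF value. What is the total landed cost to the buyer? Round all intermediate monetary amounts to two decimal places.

CIF: the seller pays costs through ocean freight and marine insurance to the destination port.
Already in the invoice (seller's account under CIF): freight — exclude.
The CIF price already equals the CIF value: 88616.90
Import duty = 88616.90 × 21% = 18609.55
Buyer bears: destination terminal 1252.01 + duty 18609.55 = 19861.56
Landed cost = invoice 88616.90 + 19861.56 = 108478.46

Total landed cost: CHF 108478.46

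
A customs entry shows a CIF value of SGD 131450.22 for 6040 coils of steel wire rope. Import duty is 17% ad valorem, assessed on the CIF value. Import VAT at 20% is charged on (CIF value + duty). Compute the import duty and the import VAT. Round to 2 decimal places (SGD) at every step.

Import duty = 131450.22 × 17% = 22346.54
VAT base = CIF + duty = 131450.22 + 22346.54 = 153796.76
Import VAT = 153796.76 × 20% = 30759.35

Import duty: SGD 22346.54; import VAT: SGD 30759.35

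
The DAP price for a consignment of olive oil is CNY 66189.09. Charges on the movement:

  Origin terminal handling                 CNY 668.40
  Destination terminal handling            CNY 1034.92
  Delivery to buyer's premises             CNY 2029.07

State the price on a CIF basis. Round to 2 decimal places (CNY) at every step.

Not relevant to the conversion: origin terminal — on the seller under both DAP and CIF; already in the DAP price and stays in the CIF price.
From DAP to CIF, the seller no longer bears: destination terminal, delivery.
CIF price = 66189.09 − 1034.92 − 2029.07 = 63125.10

CIF price: CNY 63125.10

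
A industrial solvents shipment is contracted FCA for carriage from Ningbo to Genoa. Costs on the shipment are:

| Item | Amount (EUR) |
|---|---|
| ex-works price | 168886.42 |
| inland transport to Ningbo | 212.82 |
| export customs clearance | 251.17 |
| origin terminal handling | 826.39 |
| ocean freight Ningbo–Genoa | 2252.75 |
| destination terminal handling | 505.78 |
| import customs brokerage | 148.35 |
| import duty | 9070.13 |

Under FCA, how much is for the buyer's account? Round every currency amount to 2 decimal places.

FCA: the seller delivers export-cleared goods to the carrier; the buyer bears costs from that point.
Seller's account: goods 168886.42 + inland to port 212.82 + export clearance 251.17 = 169350.41
Buyer's account: origin terminal 826.39 + freight 2252.75 + destination terminal 505.78 + brokerage 148.35 + duty 9070.13 = 12803.40

Buyer's account: EUR 12803.40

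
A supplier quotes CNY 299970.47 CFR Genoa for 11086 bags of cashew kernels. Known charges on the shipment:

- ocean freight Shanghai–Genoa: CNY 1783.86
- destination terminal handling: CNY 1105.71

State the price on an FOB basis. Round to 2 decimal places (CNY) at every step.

Not relevant to the conversion: destination terminal — on the buyer under both terms; not part of either seller's price.
From CFR to FOB, the seller no longer bears: freight.
FOB price = 299970.47 − 1783.86 = 298186.61

FOB price: CNY 298186.61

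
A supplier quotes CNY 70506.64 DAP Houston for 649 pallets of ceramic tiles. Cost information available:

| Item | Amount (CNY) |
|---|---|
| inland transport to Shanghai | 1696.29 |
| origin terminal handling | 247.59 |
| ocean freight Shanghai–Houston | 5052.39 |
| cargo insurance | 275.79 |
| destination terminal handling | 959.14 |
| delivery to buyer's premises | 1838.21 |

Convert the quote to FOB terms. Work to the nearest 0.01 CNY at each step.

FOB price: CNY 62381.11

Not relevant to the conversion: origin terminal, inland to port — on the seller under both DAP and FOB; already in the DAP price and stays in the FOB price.
From DAP to FOB, the seller no longer bears: freight, insurance, destination terminal, delivery.
FOB price = 70506.64 − 5052.39 − 275.79 − 959.14 − 1838.21 = 62381.11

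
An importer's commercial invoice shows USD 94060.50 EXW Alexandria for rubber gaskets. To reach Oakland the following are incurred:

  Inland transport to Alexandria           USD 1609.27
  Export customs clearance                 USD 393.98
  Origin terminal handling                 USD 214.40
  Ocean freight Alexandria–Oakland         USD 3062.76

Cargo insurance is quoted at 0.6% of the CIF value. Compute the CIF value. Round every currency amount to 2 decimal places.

CIF value: USD 99940.55

Let C be the CIF value. C = EXW price + pre-shipment costs + freight + 0.6% × C
C − 0.6% × C = 94060.50 + 1609.27 + 393.98 + 214.40 + 3062.76
0.994 × C = 99340.91
C = 99340.91 / 0.994 = 99940.55
Insurance premium = 0.6% × 99940.55 = 599.64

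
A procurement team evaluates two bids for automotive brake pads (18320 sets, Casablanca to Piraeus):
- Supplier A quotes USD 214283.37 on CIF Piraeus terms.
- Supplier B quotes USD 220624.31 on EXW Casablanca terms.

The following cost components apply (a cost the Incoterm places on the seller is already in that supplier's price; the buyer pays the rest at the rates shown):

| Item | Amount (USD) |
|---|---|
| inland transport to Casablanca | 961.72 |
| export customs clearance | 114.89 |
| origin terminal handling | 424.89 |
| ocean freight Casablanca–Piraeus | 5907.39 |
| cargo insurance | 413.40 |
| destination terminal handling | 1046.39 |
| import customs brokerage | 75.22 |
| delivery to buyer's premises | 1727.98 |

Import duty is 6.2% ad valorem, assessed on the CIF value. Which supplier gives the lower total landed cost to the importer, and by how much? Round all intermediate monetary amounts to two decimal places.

Supplier A is cheaper by USD 15041.35

Supplier A (CIF):
The CIF price already equals the CIF value: 214283.37
Import duty = 214283.37 × 6.2% = 13285.57
Buyer bears (A): 1046.39 + 75.22 + 1727.98 = 2849.59
Landed cost (A) = invoice 214283.37 + 2849.59 + duty 13285.57 = 230418.53
Supplier B (EXW):
CIF value = EXW price + inland to port + export clearance + origin terminal + freight + insurance = 220624.31 + 961.72 + 114.89 + 424.89 + 5907.39 + 413.40 = 228446.60
Import duty = 228446.60 × 6.2% = 14163.69
Buyer bears (B): 961.72 + 114.89 + 424.89 + 5907.39 + 413.40 + 1046.39 + 75.22 + 1727.98 = 10671.88
Landed cost (B) = invoice 220624.31 + 10671.88 + duty 14163.69 = 245459.88
Difference = |230418.53 − 245459.88| = 15041.35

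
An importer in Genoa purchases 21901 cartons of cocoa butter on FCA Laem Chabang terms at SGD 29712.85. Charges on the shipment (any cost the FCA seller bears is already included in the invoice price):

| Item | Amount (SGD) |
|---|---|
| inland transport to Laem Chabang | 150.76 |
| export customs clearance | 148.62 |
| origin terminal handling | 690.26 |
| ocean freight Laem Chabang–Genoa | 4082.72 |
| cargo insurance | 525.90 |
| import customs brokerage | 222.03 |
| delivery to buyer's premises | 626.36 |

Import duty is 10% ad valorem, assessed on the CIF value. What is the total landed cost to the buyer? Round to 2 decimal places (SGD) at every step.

Total landed cost: SGD 39361.29

FCA: the seller delivers export-cleared goods to the carrier; the buyer bears costs from that point.
Already in the invoice (seller's account under FCA): inland to port, export clearance — exclude.
CIF value = FCA price + origin terminal + freight + insurance = 29712.85 + 690.26 + 4082.72 + 525.90 = 35011.73
Import duty = 35011.73 × 10% = 3501.17
Buyer bears: origin terminal 690.26 + freight 4082.72 + insurance 525.90 + brokerage 222.03 + delivery 626.36 + duty 3501.17 = 9648.44
Landed cost = invoice 29712.85 + 9648.44 = 39361.29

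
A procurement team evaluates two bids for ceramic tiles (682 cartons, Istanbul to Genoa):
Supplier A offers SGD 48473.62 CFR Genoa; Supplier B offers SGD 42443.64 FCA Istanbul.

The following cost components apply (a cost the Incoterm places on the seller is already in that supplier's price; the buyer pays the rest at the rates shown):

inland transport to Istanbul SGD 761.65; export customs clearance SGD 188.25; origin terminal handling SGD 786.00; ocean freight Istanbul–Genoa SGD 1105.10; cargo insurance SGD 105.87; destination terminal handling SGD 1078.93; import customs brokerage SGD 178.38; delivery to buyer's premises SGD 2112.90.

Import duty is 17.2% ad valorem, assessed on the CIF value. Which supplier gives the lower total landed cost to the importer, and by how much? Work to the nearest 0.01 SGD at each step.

Supplier A (CFR):
CIF value = CFR price + insurance = 48473.62 + 105.87 = 48579.49
Import duty = 48579.49 × 17.2% = 8355.67
Buyer bears (A): 105.87 + 1078.93 + 178.38 + 2112.90 = 3476.08
Landed cost (A) = invoice 48473.62 + 3476.08 + duty 8355.67 = 60305.37
Supplier B (FCA):
CIF value = FCA price + origin terminal + freight + insurance = 42443.64 + 786.00 + 1105.10 + 105.87 = 44440.61
Import duty = 44440.61 × 17.2% = 7643.78
Buyer bears (B): 786.00 + 1105.10 + 105.87 + 1078.93 + 178.38 + 2112.90 = 5367.18
Landed cost (B) = invoice 42443.64 + 5367.18 + duty 7643.78 = 55454.60
Difference = |60305.37 − 55454.60| = 4850.77

Supplier B is cheaper by SGD 4850.77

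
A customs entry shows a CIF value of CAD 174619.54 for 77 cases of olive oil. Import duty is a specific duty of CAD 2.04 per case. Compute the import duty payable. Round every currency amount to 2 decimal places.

Import duty: CAD 157.08

Import duty = 77 × 2.04 = 157.08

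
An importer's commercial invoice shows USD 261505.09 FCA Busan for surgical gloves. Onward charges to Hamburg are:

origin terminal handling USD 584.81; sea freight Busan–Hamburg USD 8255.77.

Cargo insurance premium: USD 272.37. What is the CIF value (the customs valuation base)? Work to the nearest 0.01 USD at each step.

CIF = FCA price + pre-shipment costs + freight + insurance
CIF = 261505.09 + 584.81 + 8255.77 + 272.37 = 270618.04

CIF value: USD 270618.04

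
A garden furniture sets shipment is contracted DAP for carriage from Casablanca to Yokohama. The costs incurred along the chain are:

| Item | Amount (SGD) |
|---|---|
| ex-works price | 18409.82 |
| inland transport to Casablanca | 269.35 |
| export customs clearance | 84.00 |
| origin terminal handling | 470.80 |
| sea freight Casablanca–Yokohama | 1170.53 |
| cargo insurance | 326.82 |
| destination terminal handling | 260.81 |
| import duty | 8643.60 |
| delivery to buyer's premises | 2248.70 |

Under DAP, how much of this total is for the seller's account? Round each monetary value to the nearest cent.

Seller's account: SGD 23240.83

DAP: the seller bears all costs to the named destination except import duty and clearance.
Seller's account: goods 18409.82 + inland to port 269.35 + export clearance 84.00 + origin terminal 470.80 + freight 1170.53 + insurance 326.82 + destination terminal 260.81 + delivery 2248.70 = 23240.83
Buyer's account: duty 8643.60 = 8643.60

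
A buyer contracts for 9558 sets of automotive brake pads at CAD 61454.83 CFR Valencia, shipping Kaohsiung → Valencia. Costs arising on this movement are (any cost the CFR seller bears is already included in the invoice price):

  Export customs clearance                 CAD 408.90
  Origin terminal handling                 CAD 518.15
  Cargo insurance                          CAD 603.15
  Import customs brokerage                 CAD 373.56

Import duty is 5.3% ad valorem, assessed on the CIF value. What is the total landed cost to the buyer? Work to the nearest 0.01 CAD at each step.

Total landed cost: CAD 65720.61

CFR: the seller pays costs through ocean freight to the destination port, but not insurance.
Already in the invoice (seller's account under CFR): export clearance, origin terminal — exclude.
CIF value = CFR price + insurance = 61454.83 + 603.15 = 62057.98
Import duty = 62057.98 × 5.3% = 3289.07
Buyer bears: insurance 603.15 + brokerage 373.56 + duty 3289.07 = 4265.78
Landed cost = invoice 61454.83 + 4265.78 = 65720.61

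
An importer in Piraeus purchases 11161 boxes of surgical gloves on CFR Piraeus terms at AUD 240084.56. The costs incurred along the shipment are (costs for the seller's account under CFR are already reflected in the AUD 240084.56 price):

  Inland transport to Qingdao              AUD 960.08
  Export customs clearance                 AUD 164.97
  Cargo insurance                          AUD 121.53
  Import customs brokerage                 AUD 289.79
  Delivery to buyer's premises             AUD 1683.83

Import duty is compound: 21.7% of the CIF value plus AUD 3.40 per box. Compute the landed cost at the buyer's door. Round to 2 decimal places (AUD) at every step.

Total landed cost: AUD 332251.83

CFR: the seller pays costs through ocean freight to the destination port, but not insurance.
Already in the invoice (seller's account under CFR): inland to port, export clearance — exclude.
CIF value = CFR price + insurance = 240084.56 + 121.53 = 240206.09
Ad valorem component: 240206.09 × 21.7% = 52124.72
Specific component: 11161 × 3.40 = 37947.40
Import duty = 52124.72 + 37947.40 = 90072.12
Buyer bears: insurance 121.53 + brokerage 289.79 + delivery 1683.83 + duty 90072.12 = 92167.27
Landed cost = invoice 240084.56 + 92167.27 = 332251.83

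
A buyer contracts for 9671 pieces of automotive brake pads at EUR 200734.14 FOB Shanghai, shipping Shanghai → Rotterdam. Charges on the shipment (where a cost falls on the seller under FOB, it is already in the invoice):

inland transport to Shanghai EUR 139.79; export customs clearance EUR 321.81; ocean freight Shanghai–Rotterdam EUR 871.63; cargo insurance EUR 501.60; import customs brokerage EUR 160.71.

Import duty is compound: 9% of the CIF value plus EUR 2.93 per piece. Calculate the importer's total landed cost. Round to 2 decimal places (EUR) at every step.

FOB: the seller bears costs until goods are on board at the origin port; the buyer bears freight, insurance and all costs thereafter.
Already in the invoice (seller's account under FOB): inland to port, export clearance — exclude.
CIF value = FOB price + freight + insurance = 200734.14 + 871.63 + 501.60 = 202107.37
Ad valorem component: 202107.37 × 9% = 18189.66
Specific component: 9671 × 2.93 = 28336.03
Import duty = 18189.66 + 28336.03 = 46525.69
Buyer bears: freight 871.63 + insurance 501.60 + brokerage 160.71 + duty 46525.69 = 48059.63
Landed cost = invoice 200734.14 + 48059.63 = 248793.77

Total landed cost: EUR 248793.77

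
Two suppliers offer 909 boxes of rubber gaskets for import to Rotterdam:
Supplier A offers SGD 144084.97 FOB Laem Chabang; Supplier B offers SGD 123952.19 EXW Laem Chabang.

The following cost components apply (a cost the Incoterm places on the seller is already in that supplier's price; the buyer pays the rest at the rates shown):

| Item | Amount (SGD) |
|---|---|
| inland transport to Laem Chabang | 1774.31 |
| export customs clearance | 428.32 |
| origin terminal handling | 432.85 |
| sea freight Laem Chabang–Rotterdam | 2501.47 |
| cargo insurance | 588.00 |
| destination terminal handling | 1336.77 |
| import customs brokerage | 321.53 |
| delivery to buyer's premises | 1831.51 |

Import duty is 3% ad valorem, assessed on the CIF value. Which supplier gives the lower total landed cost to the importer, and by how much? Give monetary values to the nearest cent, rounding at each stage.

Supplier B is cheaper by SGD 18022.22

Supplier A (FOB):
CIF value = FOB price + freight + insurance = 144084.97 + 2501.47 + 588.00 = 147174.44
Import duty = 147174.44 × 3% = 4415.23
Buyer bears (A): 2501.47 + 588.00 + 1336.77 + 321.53 + 1831.51 = 6579.28
Landed cost (A) = invoice 144084.97 + 6579.28 + duty 4415.23 = 155079.48
Supplier B (EXW):
CIF value = EXW price + inland to port + export clearance + origin terminal + freight + insurance = 123952.19 + 1774.31 + 428.32 + 432.85 + 2501.47 + 588.00 = 129677.14
Import duty = 129677.14 × 3% = 3890.31
Buyer bears (B): 1774.31 + 428.32 + 432.85 + 2501.47 + 588.00 + 1336.77 + 321.53 + 1831.51 = 9214.76
Landed cost (B) = invoice 123952.19 + 9214.76 + duty 3890.31 = 137057.26
Difference = |155079.48 − 137057.26| = 18022.22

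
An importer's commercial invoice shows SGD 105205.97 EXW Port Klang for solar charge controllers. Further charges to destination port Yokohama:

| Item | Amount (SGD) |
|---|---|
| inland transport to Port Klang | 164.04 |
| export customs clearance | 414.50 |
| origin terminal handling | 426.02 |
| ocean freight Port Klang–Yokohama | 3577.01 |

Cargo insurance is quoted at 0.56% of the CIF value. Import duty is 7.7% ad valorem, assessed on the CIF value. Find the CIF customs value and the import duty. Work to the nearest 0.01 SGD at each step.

Let C be the CIF value. C = EXW price + pre-shipment costs + freight + 0.56% × C
C − 0.56% × C = 105205.97 + 164.04 + 414.50 + 426.02 + 3577.01
0.9944 × C = 109787.54
C = 109787.54 / 0.9944 = 110405.81
Insurance premium = 0.56% × 110405.81 = 618.27
Import duty = 110405.81 × 7.7% = 8501.25

CIF value: SGD 110405.81; import duty: SGD 8501.25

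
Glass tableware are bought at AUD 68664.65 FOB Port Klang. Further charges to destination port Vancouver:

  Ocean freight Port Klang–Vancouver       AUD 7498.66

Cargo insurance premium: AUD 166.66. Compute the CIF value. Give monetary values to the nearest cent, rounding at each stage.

CIF = FOB price + freight + insurance
CIF = 68664.65 + 7498.66 + 166.66 = 76329.97

CIF value: AUD 76329.97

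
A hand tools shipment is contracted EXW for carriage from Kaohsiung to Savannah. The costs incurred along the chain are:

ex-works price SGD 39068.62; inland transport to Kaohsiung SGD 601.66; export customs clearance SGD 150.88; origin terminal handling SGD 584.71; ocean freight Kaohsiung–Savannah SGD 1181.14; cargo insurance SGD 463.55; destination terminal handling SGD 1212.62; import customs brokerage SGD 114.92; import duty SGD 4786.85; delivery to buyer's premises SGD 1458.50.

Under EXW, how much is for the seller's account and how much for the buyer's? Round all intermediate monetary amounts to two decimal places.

Seller: SGD 39068.62; buyer: SGD 10554.83

EXW: the seller makes goods available at their premises; the buyer bears all onward costs.
Seller's account: goods 39068.62 = 39068.62
Buyer's account: inland to port 601.66 + export clearance 150.88 + origin terminal 584.71 + freight 1181.14 + insurance 463.55 + destination terminal 1212.62 + brokerage 114.92 + duty 4786.85 + delivery 1458.50 = 10554.83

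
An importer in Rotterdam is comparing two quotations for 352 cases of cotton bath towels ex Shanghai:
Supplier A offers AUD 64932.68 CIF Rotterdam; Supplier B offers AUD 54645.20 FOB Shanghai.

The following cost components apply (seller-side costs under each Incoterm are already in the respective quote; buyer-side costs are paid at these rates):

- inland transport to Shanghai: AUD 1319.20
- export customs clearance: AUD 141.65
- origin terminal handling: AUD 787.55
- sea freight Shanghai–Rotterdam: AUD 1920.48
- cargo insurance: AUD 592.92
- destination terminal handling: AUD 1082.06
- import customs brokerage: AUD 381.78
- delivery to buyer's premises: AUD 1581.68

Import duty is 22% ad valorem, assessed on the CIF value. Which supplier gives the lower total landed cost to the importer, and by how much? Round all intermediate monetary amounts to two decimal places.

Supplier A (CIF):
The CIF price already equals the CIF value: 64932.68
Import duty = 64932.68 × 22% = 14285.19
Buyer bears (A): 1082.06 + 381.78 + 1581.68 = 3045.52
Landed cost (A) = invoice 64932.68 + 3045.52 + duty 14285.19 = 82263.39
Supplier B (FOB):
CIF value = FOB price + freight + insurance = 54645.20 + 1920.48 + 592.92 = 57158.60
Import duty = 57158.60 × 22% = 12574.89
Buyer bears (B): 1920.48 + 592.92 + 1082.06 + 381.78 + 1581.68 = 5558.92
Landed cost (B) = invoice 54645.20 + 5558.92 + duty 12574.89 = 72779.01
Difference = |82263.39 − 72779.01| = 9484.38

Supplier B is cheaper by AUD 9484.38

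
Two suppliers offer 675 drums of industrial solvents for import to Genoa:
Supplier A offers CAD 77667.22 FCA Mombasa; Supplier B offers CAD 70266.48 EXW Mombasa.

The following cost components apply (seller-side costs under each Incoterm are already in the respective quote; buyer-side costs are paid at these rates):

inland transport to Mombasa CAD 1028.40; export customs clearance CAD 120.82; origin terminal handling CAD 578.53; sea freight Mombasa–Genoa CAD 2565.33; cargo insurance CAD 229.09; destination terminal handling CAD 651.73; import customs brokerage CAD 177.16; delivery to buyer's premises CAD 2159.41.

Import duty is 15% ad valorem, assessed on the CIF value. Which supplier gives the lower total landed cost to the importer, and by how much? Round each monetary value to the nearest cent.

Supplier A (FCA):
CIF value = FCA price + origin terminal + freight + insurance = 77667.22 + 578.53 + 2565.33 + 229.09 = 81040.17
Import duty = 81040.17 × 15% = 12156.03
Buyer bears (A): 578.53 + 2565.33 + 229.09 + 651.73 + 177.16 + 2159.41 = 6361.25
Landed cost (A) = invoice 77667.22 + 6361.25 + duty 12156.03 = 96184.50
Supplier B (EXW):
CIF value = EXW price + inland to port + export clearance + origin terminal + freight + insurance = 70266.48 + 1028.40 + 120.82 + 578.53 + 2565.33 + 229.09 = 74788.65
Import duty = 74788.65 × 15% = 11218.30
Buyer bears (B): 1028.40 + 120.82 + 578.53 + 2565.33 + 229.09 + 651.73 + 177.16 + 2159.41 = 7510.47
Landed cost (B) = invoice 70266.48 + 7510.47 + duty 11218.30 = 88995.25
Difference = |96184.50 − 88995.25| = 7189.25

Supplier B is cheaper by CAD 7189.25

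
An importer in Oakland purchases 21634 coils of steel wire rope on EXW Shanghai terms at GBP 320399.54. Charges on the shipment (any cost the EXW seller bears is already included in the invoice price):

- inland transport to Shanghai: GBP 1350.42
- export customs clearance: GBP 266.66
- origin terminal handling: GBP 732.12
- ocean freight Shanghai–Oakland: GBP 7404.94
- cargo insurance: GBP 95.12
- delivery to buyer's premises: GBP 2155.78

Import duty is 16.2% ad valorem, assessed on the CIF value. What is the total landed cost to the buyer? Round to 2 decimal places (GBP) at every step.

Total landed cost: GBP 385904.89

EXW: the seller makes goods available at their premises; the buyer bears all onward costs.
CIF value = EXW price + inland to port + export clearance + origin terminal + freight + insurance = 320399.54 + 1350.42 + 266.66 + 732.12 + 7404.94 + 95.12 = 330248.80
Import duty = 330248.80 × 16.2% = 53500.31
Buyer bears: inland to port 1350.42 + export clearance 266.66 + origin terminal 732.12 + freight 7404.94 + insurance 95.12 + delivery 2155.78 + duty 53500.31 = 65505.35
Landed cost = invoice 320399.54 + 65505.35 = 385904.89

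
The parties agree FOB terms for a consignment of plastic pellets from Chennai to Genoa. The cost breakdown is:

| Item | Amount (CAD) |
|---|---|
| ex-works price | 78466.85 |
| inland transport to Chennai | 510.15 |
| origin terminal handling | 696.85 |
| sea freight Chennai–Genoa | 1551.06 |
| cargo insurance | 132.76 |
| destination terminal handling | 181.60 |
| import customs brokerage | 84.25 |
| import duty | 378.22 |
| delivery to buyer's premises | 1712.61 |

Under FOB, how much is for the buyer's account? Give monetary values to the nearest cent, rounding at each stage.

FOB: the seller bears costs until goods are on board at the origin port; the buyer bears freight, insurance and all costs thereafter.
Seller's account: goods 78466.85 + inland to port 510.15 + origin terminal 696.85 = 79673.85
Buyer's account: freight 1551.06 + insurance 132.76 + destination terminal 181.60 + brokerage 84.25 + duty 378.22 + delivery 1712.61 = 4040.50

Buyer's account: CAD 4040.50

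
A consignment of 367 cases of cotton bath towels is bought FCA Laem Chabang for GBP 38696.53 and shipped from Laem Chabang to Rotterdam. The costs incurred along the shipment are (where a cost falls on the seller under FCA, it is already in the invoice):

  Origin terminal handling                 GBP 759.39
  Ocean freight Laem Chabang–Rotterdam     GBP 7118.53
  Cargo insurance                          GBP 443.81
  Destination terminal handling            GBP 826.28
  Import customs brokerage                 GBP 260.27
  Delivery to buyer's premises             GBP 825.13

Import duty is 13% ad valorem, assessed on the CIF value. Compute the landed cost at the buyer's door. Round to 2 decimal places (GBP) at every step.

Total landed cost: GBP 55042.31

FCA: the seller delivers export-cleared goods to the carrier; the buyer bears costs from that point.
CIF value = FCA price + origin terminal + freight + insurance = 38696.53 + 759.39 + 7118.53 + 443.81 = 47018.26
Import duty = 47018.26 × 13% = 6112.37
Buyer bears: origin terminal 759.39 + freight 7118.53 + insurance 443.81 + destination terminal 826.28 + brokerage 260.27 + delivery 825.13 + duty 6112.37 = 16345.78
Landed cost = invoice 38696.53 + 16345.78 = 55042.31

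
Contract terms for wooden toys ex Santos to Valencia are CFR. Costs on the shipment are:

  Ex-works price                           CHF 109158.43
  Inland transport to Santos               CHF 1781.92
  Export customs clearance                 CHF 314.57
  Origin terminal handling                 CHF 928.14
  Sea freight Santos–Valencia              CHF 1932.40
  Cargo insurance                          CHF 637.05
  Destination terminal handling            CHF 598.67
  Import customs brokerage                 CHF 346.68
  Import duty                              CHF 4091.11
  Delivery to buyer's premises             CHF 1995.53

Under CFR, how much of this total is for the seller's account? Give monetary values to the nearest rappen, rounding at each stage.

CFR: the seller pays costs through ocean freight to the destination port, but not insurance.
Seller's account: goods 109158.43 + inland to port 1781.92 + export clearance 314.57 + origin terminal 928.14 + freight 1932.40 = 114115.46
Buyer's account: insurance 637.05 + destination terminal 598.67 + brokerage 346.68 + duty 4091.11 + delivery 1995.53 = 7669.04

Seller's account: CHF 114115.46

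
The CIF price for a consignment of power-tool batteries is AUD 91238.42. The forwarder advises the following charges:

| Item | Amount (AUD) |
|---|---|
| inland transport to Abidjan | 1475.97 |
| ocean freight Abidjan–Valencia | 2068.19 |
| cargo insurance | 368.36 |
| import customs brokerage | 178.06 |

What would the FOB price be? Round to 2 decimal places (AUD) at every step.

FOB price: AUD 88801.87

Not relevant to the conversion: inland to port — on the seller under both CIF and FOB; already in the CIF price and stays in the FOB price. brokerage — on the buyer under both terms; not part of either seller's price.
From CIF to FOB, the seller no longer bears: freight, insurance.
FOB price = 91238.42 − 2068.19 − 368.36 = 88801.87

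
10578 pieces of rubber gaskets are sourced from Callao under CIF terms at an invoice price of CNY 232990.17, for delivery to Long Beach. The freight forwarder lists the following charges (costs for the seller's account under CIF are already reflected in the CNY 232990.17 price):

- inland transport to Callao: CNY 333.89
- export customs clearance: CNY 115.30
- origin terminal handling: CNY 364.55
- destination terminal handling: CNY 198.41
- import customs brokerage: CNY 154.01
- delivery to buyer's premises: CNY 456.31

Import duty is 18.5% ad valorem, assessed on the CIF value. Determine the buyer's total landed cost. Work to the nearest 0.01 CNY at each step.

CIF: the seller pays costs through ocean freight and marine insurance to the destination port.
Already in the invoice (seller's account under CIF): inland to port, export clearance, origin terminal — exclude.
The CIF price already equals the CIF value: 232990.17
Import duty = 232990.17 × 18.5% = 43103.18
Buyer bears: destination terminal 198.41 + brokerage 154.01 + delivery 456.31 + duty 43103.18 = 43911.91
Landed cost = invoice 232990.17 + 43911.91 = 276902.08

Total landed cost: CNY 276902.08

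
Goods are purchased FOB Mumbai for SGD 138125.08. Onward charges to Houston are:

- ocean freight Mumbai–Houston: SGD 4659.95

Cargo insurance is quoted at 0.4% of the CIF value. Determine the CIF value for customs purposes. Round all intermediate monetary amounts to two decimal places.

CIF value: SGD 143358.46

Let C be the CIF value. C = FOB price + freight + 0.4% × C
C − 0.4% × C = 138125.08 + 4659.95
0.996 × C = 142785.03
C = 142785.03 / 0.996 = 143358.46
Insurance premium = 0.4% × 143358.46 = 573.43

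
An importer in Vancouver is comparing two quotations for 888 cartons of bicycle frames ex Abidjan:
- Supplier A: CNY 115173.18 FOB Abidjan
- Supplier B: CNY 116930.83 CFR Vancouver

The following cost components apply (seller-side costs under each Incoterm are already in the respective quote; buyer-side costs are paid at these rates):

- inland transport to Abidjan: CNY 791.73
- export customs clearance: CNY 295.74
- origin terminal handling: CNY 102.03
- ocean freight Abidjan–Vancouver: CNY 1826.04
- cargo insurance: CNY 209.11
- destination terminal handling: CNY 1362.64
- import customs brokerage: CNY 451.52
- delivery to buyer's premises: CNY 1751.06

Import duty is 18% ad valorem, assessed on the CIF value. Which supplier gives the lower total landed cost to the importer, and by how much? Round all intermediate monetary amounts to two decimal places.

Supplier A (FOB):
CIF value = FOB price + freight + insurance = 115173.18 + 1826.04 + 209.11 = 117208.33
Import duty = 117208.33 × 18% = 21097.50
Buyer bears (A): 1826.04 + 209.11 + 1362.64 + 451.52 + 1751.06 = 5600.37
Landed cost (A) = invoice 115173.18 + 5600.37 + duty 21097.50 = 141871.05
Supplier B (CFR):
CIF value = CFR price + insurance = 116930.83 + 209.11 = 117139.94
Import duty = 117139.94 × 18% = 21085.19
Buyer bears (B): 209.11 + 1362.64 + 451.52 + 1751.06 = 3774.33
Landed cost (B) = invoice 116930.83 + 3774.33 + duty 21085.19 = 141790.35
Difference = |141871.05 − 141790.35| = 80.70

Supplier B is cheaper by CNY 80.70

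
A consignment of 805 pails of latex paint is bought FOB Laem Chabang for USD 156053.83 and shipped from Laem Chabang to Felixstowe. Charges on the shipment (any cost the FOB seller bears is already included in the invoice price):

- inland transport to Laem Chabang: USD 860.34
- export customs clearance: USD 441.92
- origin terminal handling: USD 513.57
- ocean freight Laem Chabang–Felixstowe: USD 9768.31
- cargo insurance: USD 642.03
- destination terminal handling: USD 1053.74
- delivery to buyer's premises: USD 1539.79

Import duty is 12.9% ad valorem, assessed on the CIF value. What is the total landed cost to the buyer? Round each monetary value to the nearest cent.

FOB: the seller bears costs until goods are on board at the origin port; the buyer bears freight, insurance and all costs thereafter.
Already in the invoice (seller's account under FOB): inland to port, export clearance, origin terminal — exclude.
CIF value = FOB price + freight + insurance = 156053.83 + 9768.31 + 642.03 = 166464.17
Import duty = 166464.17 × 12.9% = 21473.88
Buyer bears: freight 9768.31 + insurance 642.03 + destination terminal 1053.74 + delivery 1539.79 + duty 21473.88 = 34477.75
Landed cost = invoice 156053.83 + 34477.75 = 190531.58

Total landed cost: USD 190531.58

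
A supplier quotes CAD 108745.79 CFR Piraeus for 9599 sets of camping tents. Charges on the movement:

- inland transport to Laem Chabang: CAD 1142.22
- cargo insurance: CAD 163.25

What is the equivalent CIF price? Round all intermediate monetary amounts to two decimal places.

Not relevant to the conversion: inland to port — on the seller under both CFR and CIF; already in the CFR price and stays in the CIF price.
From CFR to CIF, the seller additionally bears: insurance.
CIF price = 108745.79 + 163.25 = 108909.04

CIF price: CAD 108909.04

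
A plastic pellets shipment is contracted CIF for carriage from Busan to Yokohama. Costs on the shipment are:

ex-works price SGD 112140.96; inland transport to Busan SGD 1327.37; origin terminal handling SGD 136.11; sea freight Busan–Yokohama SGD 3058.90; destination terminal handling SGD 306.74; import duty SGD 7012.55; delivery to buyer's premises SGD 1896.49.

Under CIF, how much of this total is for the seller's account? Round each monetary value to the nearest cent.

Seller's account: SGD 116663.34

CIF: the seller pays costs through ocean freight and marine insurance to the destination port.
Seller's account: goods 112140.96 + inland to port 1327.37 + origin terminal 136.11 + freight 3058.90 = 116663.34
Buyer's account: destination terminal 306.74 + duty 7012.55 + delivery 1896.49 = 9215.78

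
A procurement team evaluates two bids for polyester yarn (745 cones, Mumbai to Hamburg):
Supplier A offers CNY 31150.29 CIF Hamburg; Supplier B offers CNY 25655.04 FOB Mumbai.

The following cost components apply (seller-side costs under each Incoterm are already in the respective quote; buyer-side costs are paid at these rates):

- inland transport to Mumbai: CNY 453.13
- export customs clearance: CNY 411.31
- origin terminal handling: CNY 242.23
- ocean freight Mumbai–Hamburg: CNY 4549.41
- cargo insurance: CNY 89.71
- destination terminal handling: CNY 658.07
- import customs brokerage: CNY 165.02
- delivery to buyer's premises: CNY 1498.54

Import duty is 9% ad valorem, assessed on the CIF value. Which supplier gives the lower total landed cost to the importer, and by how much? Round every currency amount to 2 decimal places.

Supplier A (CIF):
The CIF price already equals the CIF value: 31150.29
Import duty = 31150.29 × 9% = 2803.53
Buyer bears (A): 658.07 + 165.02 + 1498.54 = 2321.63
Landed cost (A) = invoice 31150.29 + 2321.63 + duty 2803.53 = 36275.45
Supplier B (FOB):
CIF value = FOB price + freight + insurance = 25655.04 + 4549.41 + 89.71 = 30294.16
Import duty = 30294.16 × 9% = 2726.47
Buyer bears (B): 4549.41 + 89.71 + 658.07 + 165.02 + 1498.54 = 6960.75
Landed cost (B) = invoice 25655.04 + 6960.75 + duty 2726.47 = 35342.26
Difference = |36275.45 − 35342.26| = 933.19

Supplier B is cheaper by CNY 933.19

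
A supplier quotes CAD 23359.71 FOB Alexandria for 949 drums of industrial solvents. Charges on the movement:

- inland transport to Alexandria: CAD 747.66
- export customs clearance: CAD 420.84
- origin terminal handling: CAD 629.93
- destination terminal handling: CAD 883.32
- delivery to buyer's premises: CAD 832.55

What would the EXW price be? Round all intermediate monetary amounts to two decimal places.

Not relevant to the conversion: delivery, destination terminal — on the buyer under both terms; not part of either seller's price.
From FOB to EXW, the seller no longer bears: inland to port, export clearance, origin terminal.
EXW price = 23359.71 − 747.66 − 420.84 − 629.93 = 21561.28

EXW price: CAD 21561.28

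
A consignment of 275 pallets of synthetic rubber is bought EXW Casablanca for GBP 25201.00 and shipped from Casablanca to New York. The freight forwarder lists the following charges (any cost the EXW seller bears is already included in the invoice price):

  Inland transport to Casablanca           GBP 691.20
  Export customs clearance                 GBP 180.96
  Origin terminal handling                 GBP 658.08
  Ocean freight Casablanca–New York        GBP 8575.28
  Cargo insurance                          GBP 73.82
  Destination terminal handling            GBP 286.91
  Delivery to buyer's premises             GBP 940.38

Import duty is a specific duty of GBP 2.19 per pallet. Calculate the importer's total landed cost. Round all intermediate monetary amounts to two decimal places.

EXW: the seller makes goods available at their premises; the buyer bears all onward costs.
CIF value = EXW price + inland to port + export clearance + origin terminal + freight + insurance = 25201.00 + 691.20 + 180.96 + 658.08 + 8575.28 + 73.82 = 35380.34
Import duty = 275 × 2.19 = 602.25
Buyer bears: inland to port 691.20 + export clearance 180.96 + origin terminal 658.08 + freight 8575.28 + insurance 73.82 + destination terminal 286.91 + delivery 940.38 + duty 602.25 = 12008.88
Landed cost = invoice 25201.00 + 12008.88 = 37209.88

Total landed cost: GBP 37209.88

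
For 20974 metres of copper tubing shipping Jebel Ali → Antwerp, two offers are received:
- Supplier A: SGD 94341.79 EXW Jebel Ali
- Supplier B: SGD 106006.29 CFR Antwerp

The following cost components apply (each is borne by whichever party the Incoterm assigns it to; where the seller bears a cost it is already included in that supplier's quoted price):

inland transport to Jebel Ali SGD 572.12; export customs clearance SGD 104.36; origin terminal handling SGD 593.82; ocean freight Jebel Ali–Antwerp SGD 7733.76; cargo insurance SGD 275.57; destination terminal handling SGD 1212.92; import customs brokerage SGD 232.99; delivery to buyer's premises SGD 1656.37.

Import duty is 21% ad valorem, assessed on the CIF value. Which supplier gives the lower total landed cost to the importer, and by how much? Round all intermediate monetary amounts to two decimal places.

Supplier A is cheaper by SGD 3219.13

Supplier A (EXW):
CIF value = EXW price + inland to port + export clearance + origin terminal + freight + insurance = 94341.79 + 572.12 + 104.36 + 593.82 + 7733.76 + 275.57 = 103621.42
Import duty = 103621.42 × 21% = 21760.50
Buyer bears (A): 572.12 + 104.36 + 593.82 + 7733.76 + 275.57 + 1212.92 + 232.99 + 1656.37 = 12381.91
Landed cost (A) = invoice 94341.79 + 12381.91 + duty 21760.50 = 128484.20
Supplier B (CFR):
CIF value = CFR price + insurance = 106006.29 + 275.57 = 106281.86
Import duty = 106281.86 × 21% = 22319.19
Buyer bears (B): 275.57 + 1212.92 + 232.99 + 1656.37 = 3377.85
Landed cost (B) = invoice 106006.29 + 3377.85 + duty 22319.19 = 131703.33
Difference = |128484.20 − 131703.33| = 3219.13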